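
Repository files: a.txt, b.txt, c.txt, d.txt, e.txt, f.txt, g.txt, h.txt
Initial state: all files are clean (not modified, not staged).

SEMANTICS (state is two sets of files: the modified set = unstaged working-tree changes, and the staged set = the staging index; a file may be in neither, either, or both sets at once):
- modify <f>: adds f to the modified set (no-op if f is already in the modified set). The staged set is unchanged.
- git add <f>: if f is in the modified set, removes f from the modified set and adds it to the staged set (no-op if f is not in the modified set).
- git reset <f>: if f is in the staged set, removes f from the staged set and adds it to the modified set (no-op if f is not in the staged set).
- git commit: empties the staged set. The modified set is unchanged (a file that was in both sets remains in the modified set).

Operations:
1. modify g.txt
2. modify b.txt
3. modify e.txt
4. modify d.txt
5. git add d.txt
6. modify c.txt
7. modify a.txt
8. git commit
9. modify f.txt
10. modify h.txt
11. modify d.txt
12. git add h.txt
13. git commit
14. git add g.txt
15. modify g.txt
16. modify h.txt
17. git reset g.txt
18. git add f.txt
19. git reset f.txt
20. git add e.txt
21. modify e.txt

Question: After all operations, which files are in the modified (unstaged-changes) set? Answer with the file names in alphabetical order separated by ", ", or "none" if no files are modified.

After op 1 (modify g.txt): modified={g.txt} staged={none}
After op 2 (modify b.txt): modified={b.txt, g.txt} staged={none}
After op 3 (modify e.txt): modified={b.txt, e.txt, g.txt} staged={none}
After op 4 (modify d.txt): modified={b.txt, d.txt, e.txt, g.txt} staged={none}
After op 5 (git add d.txt): modified={b.txt, e.txt, g.txt} staged={d.txt}
After op 6 (modify c.txt): modified={b.txt, c.txt, e.txt, g.txt} staged={d.txt}
After op 7 (modify a.txt): modified={a.txt, b.txt, c.txt, e.txt, g.txt} staged={d.txt}
After op 8 (git commit): modified={a.txt, b.txt, c.txt, e.txt, g.txt} staged={none}
After op 9 (modify f.txt): modified={a.txt, b.txt, c.txt, e.txt, f.txt, g.txt} staged={none}
After op 10 (modify h.txt): modified={a.txt, b.txt, c.txt, e.txt, f.txt, g.txt, h.txt} staged={none}
After op 11 (modify d.txt): modified={a.txt, b.txt, c.txt, d.txt, e.txt, f.txt, g.txt, h.txt} staged={none}
After op 12 (git add h.txt): modified={a.txt, b.txt, c.txt, d.txt, e.txt, f.txt, g.txt} staged={h.txt}
After op 13 (git commit): modified={a.txt, b.txt, c.txt, d.txt, e.txt, f.txt, g.txt} staged={none}
After op 14 (git add g.txt): modified={a.txt, b.txt, c.txt, d.txt, e.txt, f.txt} staged={g.txt}
After op 15 (modify g.txt): modified={a.txt, b.txt, c.txt, d.txt, e.txt, f.txt, g.txt} staged={g.txt}
After op 16 (modify h.txt): modified={a.txt, b.txt, c.txt, d.txt, e.txt, f.txt, g.txt, h.txt} staged={g.txt}
After op 17 (git reset g.txt): modified={a.txt, b.txt, c.txt, d.txt, e.txt, f.txt, g.txt, h.txt} staged={none}
After op 18 (git add f.txt): modified={a.txt, b.txt, c.txt, d.txt, e.txt, g.txt, h.txt} staged={f.txt}
After op 19 (git reset f.txt): modified={a.txt, b.txt, c.txt, d.txt, e.txt, f.txt, g.txt, h.txt} staged={none}
After op 20 (git add e.txt): modified={a.txt, b.txt, c.txt, d.txt, f.txt, g.txt, h.txt} staged={e.txt}
After op 21 (modify e.txt): modified={a.txt, b.txt, c.txt, d.txt, e.txt, f.txt, g.txt, h.txt} staged={e.txt}

Answer: a.txt, b.txt, c.txt, d.txt, e.txt, f.txt, g.txt, h.txt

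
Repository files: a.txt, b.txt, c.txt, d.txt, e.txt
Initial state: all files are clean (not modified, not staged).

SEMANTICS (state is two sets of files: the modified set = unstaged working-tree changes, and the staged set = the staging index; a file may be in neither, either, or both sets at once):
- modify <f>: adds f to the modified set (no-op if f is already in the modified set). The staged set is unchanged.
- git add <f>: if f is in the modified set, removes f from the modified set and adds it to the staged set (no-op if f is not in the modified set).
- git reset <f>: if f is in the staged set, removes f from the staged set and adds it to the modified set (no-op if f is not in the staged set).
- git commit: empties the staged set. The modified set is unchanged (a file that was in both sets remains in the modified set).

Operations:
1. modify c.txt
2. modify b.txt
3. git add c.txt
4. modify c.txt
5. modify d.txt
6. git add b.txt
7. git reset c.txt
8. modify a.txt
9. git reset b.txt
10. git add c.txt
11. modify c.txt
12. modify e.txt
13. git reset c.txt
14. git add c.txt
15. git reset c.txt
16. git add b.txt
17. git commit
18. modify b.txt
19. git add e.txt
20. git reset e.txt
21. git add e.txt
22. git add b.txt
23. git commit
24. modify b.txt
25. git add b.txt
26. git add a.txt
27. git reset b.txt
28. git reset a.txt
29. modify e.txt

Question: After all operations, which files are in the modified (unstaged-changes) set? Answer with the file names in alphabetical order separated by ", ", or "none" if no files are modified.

Answer: a.txt, b.txt, c.txt, d.txt, e.txt

Derivation:
After op 1 (modify c.txt): modified={c.txt} staged={none}
After op 2 (modify b.txt): modified={b.txt, c.txt} staged={none}
After op 3 (git add c.txt): modified={b.txt} staged={c.txt}
After op 4 (modify c.txt): modified={b.txt, c.txt} staged={c.txt}
After op 5 (modify d.txt): modified={b.txt, c.txt, d.txt} staged={c.txt}
After op 6 (git add b.txt): modified={c.txt, d.txt} staged={b.txt, c.txt}
After op 7 (git reset c.txt): modified={c.txt, d.txt} staged={b.txt}
After op 8 (modify a.txt): modified={a.txt, c.txt, d.txt} staged={b.txt}
After op 9 (git reset b.txt): modified={a.txt, b.txt, c.txt, d.txt} staged={none}
After op 10 (git add c.txt): modified={a.txt, b.txt, d.txt} staged={c.txt}
After op 11 (modify c.txt): modified={a.txt, b.txt, c.txt, d.txt} staged={c.txt}
After op 12 (modify e.txt): modified={a.txt, b.txt, c.txt, d.txt, e.txt} staged={c.txt}
After op 13 (git reset c.txt): modified={a.txt, b.txt, c.txt, d.txt, e.txt} staged={none}
After op 14 (git add c.txt): modified={a.txt, b.txt, d.txt, e.txt} staged={c.txt}
After op 15 (git reset c.txt): modified={a.txt, b.txt, c.txt, d.txt, e.txt} staged={none}
After op 16 (git add b.txt): modified={a.txt, c.txt, d.txt, e.txt} staged={b.txt}
After op 17 (git commit): modified={a.txt, c.txt, d.txt, e.txt} staged={none}
After op 18 (modify b.txt): modified={a.txt, b.txt, c.txt, d.txt, e.txt} staged={none}
After op 19 (git add e.txt): modified={a.txt, b.txt, c.txt, d.txt} staged={e.txt}
After op 20 (git reset e.txt): modified={a.txt, b.txt, c.txt, d.txt, e.txt} staged={none}
After op 21 (git add e.txt): modified={a.txt, b.txt, c.txt, d.txt} staged={e.txt}
After op 22 (git add b.txt): modified={a.txt, c.txt, d.txt} staged={b.txt, e.txt}
After op 23 (git commit): modified={a.txt, c.txt, d.txt} staged={none}
After op 24 (modify b.txt): modified={a.txt, b.txt, c.txt, d.txt} staged={none}
After op 25 (git add b.txt): modified={a.txt, c.txt, d.txt} staged={b.txt}
After op 26 (git add a.txt): modified={c.txt, d.txt} staged={a.txt, b.txt}
After op 27 (git reset b.txt): modified={b.txt, c.txt, d.txt} staged={a.txt}
After op 28 (git reset a.txt): modified={a.txt, b.txt, c.txt, d.txt} staged={none}
After op 29 (modify e.txt): modified={a.txt, b.txt, c.txt, d.txt, e.txt} staged={none}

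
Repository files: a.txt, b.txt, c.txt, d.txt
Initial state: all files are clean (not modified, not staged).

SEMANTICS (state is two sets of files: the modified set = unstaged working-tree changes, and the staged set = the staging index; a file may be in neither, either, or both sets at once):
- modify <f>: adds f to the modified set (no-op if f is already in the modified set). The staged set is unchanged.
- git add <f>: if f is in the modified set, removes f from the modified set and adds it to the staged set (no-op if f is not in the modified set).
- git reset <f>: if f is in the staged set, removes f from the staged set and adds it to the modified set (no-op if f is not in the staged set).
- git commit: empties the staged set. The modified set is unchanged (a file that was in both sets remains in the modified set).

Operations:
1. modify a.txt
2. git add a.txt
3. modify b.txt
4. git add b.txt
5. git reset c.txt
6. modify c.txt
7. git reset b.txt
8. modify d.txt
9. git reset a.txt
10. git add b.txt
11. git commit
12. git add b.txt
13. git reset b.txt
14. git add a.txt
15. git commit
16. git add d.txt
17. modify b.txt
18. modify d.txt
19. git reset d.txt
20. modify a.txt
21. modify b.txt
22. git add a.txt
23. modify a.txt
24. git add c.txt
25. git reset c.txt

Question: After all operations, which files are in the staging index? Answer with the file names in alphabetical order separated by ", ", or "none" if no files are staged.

Answer: a.txt

Derivation:
After op 1 (modify a.txt): modified={a.txt} staged={none}
After op 2 (git add a.txt): modified={none} staged={a.txt}
After op 3 (modify b.txt): modified={b.txt} staged={a.txt}
After op 4 (git add b.txt): modified={none} staged={a.txt, b.txt}
After op 5 (git reset c.txt): modified={none} staged={a.txt, b.txt}
After op 6 (modify c.txt): modified={c.txt} staged={a.txt, b.txt}
After op 7 (git reset b.txt): modified={b.txt, c.txt} staged={a.txt}
After op 8 (modify d.txt): modified={b.txt, c.txt, d.txt} staged={a.txt}
After op 9 (git reset a.txt): modified={a.txt, b.txt, c.txt, d.txt} staged={none}
After op 10 (git add b.txt): modified={a.txt, c.txt, d.txt} staged={b.txt}
After op 11 (git commit): modified={a.txt, c.txt, d.txt} staged={none}
After op 12 (git add b.txt): modified={a.txt, c.txt, d.txt} staged={none}
After op 13 (git reset b.txt): modified={a.txt, c.txt, d.txt} staged={none}
After op 14 (git add a.txt): modified={c.txt, d.txt} staged={a.txt}
After op 15 (git commit): modified={c.txt, d.txt} staged={none}
After op 16 (git add d.txt): modified={c.txt} staged={d.txt}
After op 17 (modify b.txt): modified={b.txt, c.txt} staged={d.txt}
After op 18 (modify d.txt): modified={b.txt, c.txt, d.txt} staged={d.txt}
After op 19 (git reset d.txt): modified={b.txt, c.txt, d.txt} staged={none}
After op 20 (modify a.txt): modified={a.txt, b.txt, c.txt, d.txt} staged={none}
After op 21 (modify b.txt): modified={a.txt, b.txt, c.txt, d.txt} staged={none}
After op 22 (git add a.txt): modified={b.txt, c.txt, d.txt} staged={a.txt}
After op 23 (modify a.txt): modified={a.txt, b.txt, c.txt, d.txt} staged={a.txt}
After op 24 (git add c.txt): modified={a.txt, b.txt, d.txt} staged={a.txt, c.txt}
After op 25 (git reset c.txt): modified={a.txt, b.txt, c.txt, d.txt} staged={a.txt}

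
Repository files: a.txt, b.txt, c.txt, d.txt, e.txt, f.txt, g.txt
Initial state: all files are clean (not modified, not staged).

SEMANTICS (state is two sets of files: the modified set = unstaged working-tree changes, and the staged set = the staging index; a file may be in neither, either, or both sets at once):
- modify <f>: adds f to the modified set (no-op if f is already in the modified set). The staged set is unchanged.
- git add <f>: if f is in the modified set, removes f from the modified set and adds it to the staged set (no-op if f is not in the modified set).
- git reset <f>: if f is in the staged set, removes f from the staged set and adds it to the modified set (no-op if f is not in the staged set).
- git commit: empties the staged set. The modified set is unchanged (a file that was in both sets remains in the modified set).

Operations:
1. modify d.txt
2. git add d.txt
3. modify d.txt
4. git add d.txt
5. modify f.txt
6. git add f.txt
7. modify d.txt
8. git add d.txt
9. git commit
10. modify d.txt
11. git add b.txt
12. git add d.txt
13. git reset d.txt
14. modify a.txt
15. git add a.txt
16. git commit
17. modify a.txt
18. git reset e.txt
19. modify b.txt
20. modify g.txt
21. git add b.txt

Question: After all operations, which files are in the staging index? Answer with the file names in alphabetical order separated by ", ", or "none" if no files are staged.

Answer: b.txt

Derivation:
After op 1 (modify d.txt): modified={d.txt} staged={none}
After op 2 (git add d.txt): modified={none} staged={d.txt}
After op 3 (modify d.txt): modified={d.txt} staged={d.txt}
After op 4 (git add d.txt): modified={none} staged={d.txt}
After op 5 (modify f.txt): modified={f.txt} staged={d.txt}
After op 6 (git add f.txt): modified={none} staged={d.txt, f.txt}
After op 7 (modify d.txt): modified={d.txt} staged={d.txt, f.txt}
After op 8 (git add d.txt): modified={none} staged={d.txt, f.txt}
After op 9 (git commit): modified={none} staged={none}
After op 10 (modify d.txt): modified={d.txt} staged={none}
After op 11 (git add b.txt): modified={d.txt} staged={none}
After op 12 (git add d.txt): modified={none} staged={d.txt}
After op 13 (git reset d.txt): modified={d.txt} staged={none}
After op 14 (modify a.txt): modified={a.txt, d.txt} staged={none}
After op 15 (git add a.txt): modified={d.txt} staged={a.txt}
After op 16 (git commit): modified={d.txt} staged={none}
After op 17 (modify a.txt): modified={a.txt, d.txt} staged={none}
After op 18 (git reset e.txt): modified={a.txt, d.txt} staged={none}
After op 19 (modify b.txt): modified={a.txt, b.txt, d.txt} staged={none}
After op 20 (modify g.txt): modified={a.txt, b.txt, d.txt, g.txt} staged={none}
After op 21 (git add b.txt): modified={a.txt, d.txt, g.txt} staged={b.txt}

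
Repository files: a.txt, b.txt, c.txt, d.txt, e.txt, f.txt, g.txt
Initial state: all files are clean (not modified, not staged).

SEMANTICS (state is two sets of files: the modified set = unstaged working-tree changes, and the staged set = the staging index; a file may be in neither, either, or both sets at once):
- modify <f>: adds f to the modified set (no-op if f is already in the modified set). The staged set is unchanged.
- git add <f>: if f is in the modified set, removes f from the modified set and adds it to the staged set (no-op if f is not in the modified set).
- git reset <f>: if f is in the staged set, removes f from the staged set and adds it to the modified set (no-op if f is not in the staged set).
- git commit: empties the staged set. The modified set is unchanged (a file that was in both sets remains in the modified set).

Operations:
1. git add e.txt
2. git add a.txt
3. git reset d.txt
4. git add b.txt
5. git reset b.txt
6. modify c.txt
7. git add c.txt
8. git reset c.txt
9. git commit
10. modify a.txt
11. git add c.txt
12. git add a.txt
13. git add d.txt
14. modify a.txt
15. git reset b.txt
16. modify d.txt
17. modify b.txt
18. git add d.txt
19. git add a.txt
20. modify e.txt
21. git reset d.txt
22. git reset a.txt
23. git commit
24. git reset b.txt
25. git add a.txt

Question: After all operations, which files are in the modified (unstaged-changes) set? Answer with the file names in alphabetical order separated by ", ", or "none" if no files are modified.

After op 1 (git add e.txt): modified={none} staged={none}
After op 2 (git add a.txt): modified={none} staged={none}
After op 3 (git reset d.txt): modified={none} staged={none}
After op 4 (git add b.txt): modified={none} staged={none}
After op 5 (git reset b.txt): modified={none} staged={none}
After op 6 (modify c.txt): modified={c.txt} staged={none}
After op 7 (git add c.txt): modified={none} staged={c.txt}
After op 8 (git reset c.txt): modified={c.txt} staged={none}
After op 9 (git commit): modified={c.txt} staged={none}
After op 10 (modify a.txt): modified={a.txt, c.txt} staged={none}
After op 11 (git add c.txt): modified={a.txt} staged={c.txt}
After op 12 (git add a.txt): modified={none} staged={a.txt, c.txt}
After op 13 (git add d.txt): modified={none} staged={a.txt, c.txt}
After op 14 (modify a.txt): modified={a.txt} staged={a.txt, c.txt}
After op 15 (git reset b.txt): modified={a.txt} staged={a.txt, c.txt}
After op 16 (modify d.txt): modified={a.txt, d.txt} staged={a.txt, c.txt}
After op 17 (modify b.txt): modified={a.txt, b.txt, d.txt} staged={a.txt, c.txt}
After op 18 (git add d.txt): modified={a.txt, b.txt} staged={a.txt, c.txt, d.txt}
After op 19 (git add a.txt): modified={b.txt} staged={a.txt, c.txt, d.txt}
After op 20 (modify e.txt): modified={b.txt, e.txt} staged={a.txt, c.txt, d.txt}
After op 21 (git reset d.txt): modified={b.txt, d.txt, e.txt} staged={a.txt, c.txt}
After op 22 (git reset a.txt): modified={a.txt, b.txt, d.txt, e.txt} staged={c.txt}
After op 23 (git commit): modified={a.txt, b.txt, d.txt, e.txt} staged={none}
After op 24 (git reset b.txt): modified={a.txt, b.txt, d.txt, e.txt} staged={none}
After op 25 (git add a.txt): modified={b.txt, d.txt, e.txt} staged={a.txt}

Answer: b.txt, d.txt, e.txt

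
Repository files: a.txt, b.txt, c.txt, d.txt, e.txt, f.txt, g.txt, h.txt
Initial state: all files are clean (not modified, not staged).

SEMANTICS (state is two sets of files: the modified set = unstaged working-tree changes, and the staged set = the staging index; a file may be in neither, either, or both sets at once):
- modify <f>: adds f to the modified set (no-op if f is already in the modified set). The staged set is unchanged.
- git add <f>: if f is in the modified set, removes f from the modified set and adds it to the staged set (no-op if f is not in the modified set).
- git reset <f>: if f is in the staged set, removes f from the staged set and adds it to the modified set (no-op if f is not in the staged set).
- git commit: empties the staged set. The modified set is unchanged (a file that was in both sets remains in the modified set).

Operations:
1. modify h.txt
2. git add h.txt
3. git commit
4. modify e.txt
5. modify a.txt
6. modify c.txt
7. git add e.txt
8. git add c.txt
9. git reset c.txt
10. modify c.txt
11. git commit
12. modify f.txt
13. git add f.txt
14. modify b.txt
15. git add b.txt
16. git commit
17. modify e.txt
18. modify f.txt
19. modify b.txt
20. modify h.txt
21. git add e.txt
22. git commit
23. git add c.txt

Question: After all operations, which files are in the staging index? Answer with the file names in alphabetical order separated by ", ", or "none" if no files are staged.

After op 1 (modify h.txt): modified={h.txt} staged={none}
After op 2 (git add h.txt): modified={none} staged={h.txt}
After op 3 (git commit): modified={none} staged={none}
After op 4 (modify e.txt): modified={e.txt} staged={none}
After op 5 (modify a.txt): modified={a.txt, e.txt} staged={none}
After op 6 (modify c.txt): modified={a.txt, c.txt, e.txt} staged={none}
After op 7 (git add e.txt): modified={a.txt, c.txt} staged={e.txt}
After op 8 (git add c.txt): modified={a.txt} staged={c.txt, e.txt}
After op 9 (git reset c.txt): modified={a.txt, c.txt} staged={e.txt}
After op 10 (modify c.txt): modified={a.txt, c.txt} staged={e.txt}
After op 11 (git commit): modified={a.txt, c.txt} staged={none}
After op 12 (modify f.txt): modified={a.txt, c.txt, f.txt} staged={none}
After op 13 (git add f.txt): modified={a.txt, c.txt} staged={f.txt}
After op 14 (modify b.txt): modified={a.txt, b.txt, c.txt} staged={f.txt}
After op 15 (git add b.txt): modified={a.txt, c.txt} staged={b.txt, f.txt}
After op 16 (git commit): modified={a.txt, c.txt} staged={none}
After op 17 (modify e.txt): modified={a.txt, c.txt, e.txt} staged={none}
After op 18 (modify f.txt): modified={a.txt, c.txt, e.txt, f.txt} staged={none}
After op 19 (modify b.txt): modified={a.txt, b.txt, c.txt, e.txt, f.txt} staged={none}
After op 20 (modify h.txt): modified={a.txt, b.txt, c.txt, e.txt, f.txt, h.txt} staged={none}
After op 21 (git add e.txt): modified={a.txt, b.txt, c.txt, f.txt, h.txt} staged={e.txt}
After op 22 (git commit): modified={a.txt, b.txt, c.txt, f.txt, h.txt} staged={none}
After op 23 (git add c.txt): modified={a.txt, b.txt, f.txt, h.txt} staged={c.txt}

Answer: c.txt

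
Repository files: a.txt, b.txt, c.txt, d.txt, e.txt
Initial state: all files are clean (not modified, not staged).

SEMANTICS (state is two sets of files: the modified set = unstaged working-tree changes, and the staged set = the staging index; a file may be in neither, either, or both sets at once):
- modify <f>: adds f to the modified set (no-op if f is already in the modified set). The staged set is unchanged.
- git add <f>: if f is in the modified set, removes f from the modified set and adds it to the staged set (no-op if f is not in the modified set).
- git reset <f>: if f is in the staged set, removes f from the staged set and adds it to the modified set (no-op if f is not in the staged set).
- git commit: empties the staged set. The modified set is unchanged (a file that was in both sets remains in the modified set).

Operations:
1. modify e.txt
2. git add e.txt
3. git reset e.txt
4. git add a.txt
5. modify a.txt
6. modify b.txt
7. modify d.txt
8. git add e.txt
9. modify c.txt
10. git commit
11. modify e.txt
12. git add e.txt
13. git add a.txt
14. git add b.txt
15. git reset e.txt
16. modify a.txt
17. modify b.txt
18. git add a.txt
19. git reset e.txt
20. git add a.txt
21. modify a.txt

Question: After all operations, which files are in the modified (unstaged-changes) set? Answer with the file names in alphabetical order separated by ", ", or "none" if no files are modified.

After op 1 (modify e.txt): modified={e.txt} staged={none}
After op 2 (git add e.txt): modified={none} staged={e.txt}
After op 3 (git reset e.txt): modified={e.txt} staged={none}
After op 4 (git add a.txt): modified={e.txt} staged={none}
After op 5 (modify a.txt): modified={a.txt, e.txt} staged={none}
After op 6 (modify b.txt): modified={a.txt, b.txt, e.txt} staged={none}
After op 7 (modify d.txt): modified={a.txt, b.txt, d.txt, e.txt} staged={none}
After op 8 (git add e.txt): modified={a.txt, b.txt, d.txt} staged={e.txt}
After op 9 (modify c.txt): modified={a.txt, b.txt, c.txt, d.txt} staged={e.txt}
After op 10 (git commit): modified={a.txt, b.txt, c.txt, d.txt} staged={none}
After op 11 (modify e.txt): modified={a.txt, b.txt, c.txt, d.txt, e.txt} staged={none}
After op 12 (git add e.txt): modified={a.txt, b.txt, c.txt, d.txt} staged={e.txt}
After op 13 (git add a.txt): modified={b.txt, c.txt, d.txt} staged={a.txt, e.txt}
After op 14 (git add b.txt): modified={c.txt, d.txt} staged={a.txt, b.txt, e.txt}
After op 15 (git reset e.txt): modified={c.txt, d.txt, e.txt} staged={a.txt, b.txt}
After op 16 (modify a.txt): modified={a.txt, c.txt, d.txt, e.txt} staged={a.txt, b.txt}
After op 17 (modify b.txt): modified={a.txt, b.txt, c.txt, d.txt, e.txt} staged={a.txt, b.txt}
After op 18 (git add a.txt): modified={b.txt, c.txt, d.txt, e.txt} staged={a.txt, b.txt}
After op 19 (git reset e.txt): modified={b.txt, c.txt, d.txt, e.txt} staged={a.txt, b.txt}
After op 20 (git add a.txt): modified={b.txt, c.txt, d.txt, e.txt} staged={a.txt, b.txt}
After op 21 (modify a.txt): modified={a.txt, b.txt, c.txt, d.txt, e.txt} staged={a.txt, b.txt}

Answer: a.txt, b.txt, c.txt, d.txt, e.txt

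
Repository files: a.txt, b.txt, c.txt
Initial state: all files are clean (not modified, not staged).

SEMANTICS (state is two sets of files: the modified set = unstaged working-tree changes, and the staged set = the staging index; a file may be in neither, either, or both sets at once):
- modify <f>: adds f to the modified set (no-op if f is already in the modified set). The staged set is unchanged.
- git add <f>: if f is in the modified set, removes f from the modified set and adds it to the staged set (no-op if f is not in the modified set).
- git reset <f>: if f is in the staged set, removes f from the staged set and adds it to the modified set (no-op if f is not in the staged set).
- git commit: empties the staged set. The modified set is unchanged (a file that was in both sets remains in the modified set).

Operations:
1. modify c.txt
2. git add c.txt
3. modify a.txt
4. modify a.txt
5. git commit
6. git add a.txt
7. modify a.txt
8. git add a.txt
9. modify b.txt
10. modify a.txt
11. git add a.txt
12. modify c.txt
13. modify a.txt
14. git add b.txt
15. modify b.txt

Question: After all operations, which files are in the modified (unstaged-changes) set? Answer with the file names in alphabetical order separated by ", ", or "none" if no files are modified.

Answer: a.txt, b.txt, c.txt

Derivation:
After op 1 (modify c.txt): modified={c.txt} staged={none}
After op 2 (git add c.txt): modified={none} staged={c.txt}
After op 3 (modify a.txt): modified={a.txt} staged={c.txt}
After op 4 (modify a.txt): modified={a.txt} staged={c.txt}
After op 5 (git commit): modified={a.txt} staged={none}
After op 6 (git add a.txt): modified={none} staged={a.txt}
After op 7 (modify a.txt): modified={a.txt} staged={a.txt}
After op 8 (git add a.txt): modified={none} staged={a.txt}
After op 9 (modify b.txt): modified={b.txt} staged={a.txt}
After op 10 (modify a.txt): modified={a.txt, b.txt} staged={a.txt}
After op 11 (git add a.txt): modified={b.txt} staged={a.txt}
After op 12 (modify c.txt): modified={b.txt, c.txt} staged={a.txt}
After op 13 (modify a.txt): modified={a.txt, b.txt, c.txt} staged={a.txt}
After op 14 (git add b.txt): modified={a.txt, c.txt} staged={a.txt, b.txt}
After op 15 (modify b.txt): modified={a.txt, b.txt, c.txt} staged={a.txt, b.txt}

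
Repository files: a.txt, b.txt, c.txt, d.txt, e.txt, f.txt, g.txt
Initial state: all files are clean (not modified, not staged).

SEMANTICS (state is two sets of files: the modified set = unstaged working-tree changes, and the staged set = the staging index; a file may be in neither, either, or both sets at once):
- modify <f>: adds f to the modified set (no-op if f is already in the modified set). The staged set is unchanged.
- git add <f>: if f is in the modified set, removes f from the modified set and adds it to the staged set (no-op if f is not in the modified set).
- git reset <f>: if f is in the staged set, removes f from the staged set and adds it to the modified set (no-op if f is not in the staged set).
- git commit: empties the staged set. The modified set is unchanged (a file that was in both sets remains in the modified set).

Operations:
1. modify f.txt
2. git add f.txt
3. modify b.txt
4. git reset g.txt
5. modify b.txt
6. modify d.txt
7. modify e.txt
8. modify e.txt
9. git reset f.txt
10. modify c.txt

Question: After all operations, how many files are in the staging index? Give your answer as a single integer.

After op 1 (modify f.txt): modified={f.txt} staged={none}
After op 2 (git add f.txt): modified={none} staged={f.txt}
After op 3 (modify b.txt): modified={b.txt} staged={f.txt}
After op 4 (git reset g.txt): modified={b.txt} staged={f.txt}
After op 5 (modify b.txt): modified={b.txt} staged={f.txt}
After op 6 (modify d.txt): modified={b.txt, d.txt} staged={f.txt}
After op 7 (modify e.txt): modified={b.txt, d.txt, e.txt} staged={f.txt}
After op 8 (modify e.txt): modified={b.txt, d.txt, e.txt} staged={f.txt}
After op 9 (git reset f.txt): modified={b.txt, d.txt, e.txt, f.txt} staged={none}
After op 10 (modify c.txt): modified={b.txt, c.txt, d.txt, e.txt, f.txt} staged={none}
Final staged set: {none} -> count=0

Answer: 0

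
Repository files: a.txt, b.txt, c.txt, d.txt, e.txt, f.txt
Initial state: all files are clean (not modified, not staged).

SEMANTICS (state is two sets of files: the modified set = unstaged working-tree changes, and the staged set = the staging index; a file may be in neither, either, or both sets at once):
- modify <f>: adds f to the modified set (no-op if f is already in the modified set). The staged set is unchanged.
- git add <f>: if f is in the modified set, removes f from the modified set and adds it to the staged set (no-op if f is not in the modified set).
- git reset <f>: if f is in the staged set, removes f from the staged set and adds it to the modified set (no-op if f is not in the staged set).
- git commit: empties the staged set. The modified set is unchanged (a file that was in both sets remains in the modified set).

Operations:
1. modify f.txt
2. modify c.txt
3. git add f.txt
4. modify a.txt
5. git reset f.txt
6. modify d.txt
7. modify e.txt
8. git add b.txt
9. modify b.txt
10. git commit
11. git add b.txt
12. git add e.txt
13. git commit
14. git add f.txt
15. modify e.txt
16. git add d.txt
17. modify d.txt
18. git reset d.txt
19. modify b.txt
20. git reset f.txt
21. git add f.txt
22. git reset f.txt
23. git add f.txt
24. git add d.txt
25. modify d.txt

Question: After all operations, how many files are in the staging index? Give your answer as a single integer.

Answer: 2

Derivation:
After op 1 (modify f.txt): modified={f.txt} staged={none}
After op 2 (modify c.txt): modified={c.txt, f.txt} staged={none}
After op 3 (git add f.txt): modified={c.txt} staged={f.txt}
After op 4 (modify a.txt): modified={a.txt, c.txt} staged={f.txt}
After op 5 (git reset f.txt): modified={a.txt, c.txt, f.txt} staged={none}
After op 6 (modify d.txt): modified={a.txt, c.txt, d.txt, f.txt} staged={none}
After op 7 (modify e.txt): modified={a.txt, c.txt, d.txt, e.txt, f.txt} staged={none}
After op 8 (git add b.txt): modified={a.txt, c.txt, d.txt, e.txt, f.txt} staged={none}
After op 9 (modify b.txt): modified={a.txt, b.txt, c.txt, d.txt, e.txt, f.txt} staged={none}
After op 10 (git commit): modified={a.txt, b.txt, c.txt, d.txt, e.txt, f.txt} staged={none}
After op 11 (git add b.txt): modified={a.txt, c.txt, d.txt, e.txt, f.txt} staged={b.txt}
After op 12 (git add e.txt): modified={a.txt, c.txt, d.txt, f.txt} staged={b.txt, e.txt}
After op 13 (git commit): modified={a.txt, c.txt, d.txt, f.txt} staged={none}
After op 14 (git add f.txt): modified={a.txt, c.txt, d.txt} staged={f.txt}
After op 15 (modify e.txt): modified={a.txt, c.txt, d.txt, e.txt} staged={f.txt}
After op 16 (git add d.txt): modified={a.txt, c.txt, e.txt} staged={d.txt, f.txt}
After op 17 (modify d.txt): modified={a.txt, c.txt, d.txt, e.txt} staged={d.txt, f.txt}
After op 18 (git reset d.txt): modified={a.txt, c.txt, d.txt, e.txt} staged={f.txt}
After op 19 (modify b.txt): modified={a.txt, b.txt, c.txt, d.txt, e.txt} staged={f.txt}
After op 20 (git reset f.txt): modified={a.txt, b.txt, c.txt, d.txt, e.txt, f.txt} staged={none}
After op 21 (git add f.txt): modified={a.txt, b.txt, c.txt, d.txt, e.txt} staged={f.txt}
After op 22 (git reset f.txt): modified={a.txt, b.txt, c.txt, d.txt, e.txt, f.txt} staged={none}
After op 23 (git add f.txt): modified={a.txt, b.txt, c.txt, d.txt, e.txt} staged={f.txt}
After op 24 (git add d.txt): modified={a.txt, b.txt, c.txt, e.txt} staged={d.txt, f.txt}
After op 25 (modify d.txt): modified={a.txt, b.txt, c.txt, d.txt, e.txt} staged={d.txt, f.txt}
Final staged set: {d.txt, f.txt} -> count=2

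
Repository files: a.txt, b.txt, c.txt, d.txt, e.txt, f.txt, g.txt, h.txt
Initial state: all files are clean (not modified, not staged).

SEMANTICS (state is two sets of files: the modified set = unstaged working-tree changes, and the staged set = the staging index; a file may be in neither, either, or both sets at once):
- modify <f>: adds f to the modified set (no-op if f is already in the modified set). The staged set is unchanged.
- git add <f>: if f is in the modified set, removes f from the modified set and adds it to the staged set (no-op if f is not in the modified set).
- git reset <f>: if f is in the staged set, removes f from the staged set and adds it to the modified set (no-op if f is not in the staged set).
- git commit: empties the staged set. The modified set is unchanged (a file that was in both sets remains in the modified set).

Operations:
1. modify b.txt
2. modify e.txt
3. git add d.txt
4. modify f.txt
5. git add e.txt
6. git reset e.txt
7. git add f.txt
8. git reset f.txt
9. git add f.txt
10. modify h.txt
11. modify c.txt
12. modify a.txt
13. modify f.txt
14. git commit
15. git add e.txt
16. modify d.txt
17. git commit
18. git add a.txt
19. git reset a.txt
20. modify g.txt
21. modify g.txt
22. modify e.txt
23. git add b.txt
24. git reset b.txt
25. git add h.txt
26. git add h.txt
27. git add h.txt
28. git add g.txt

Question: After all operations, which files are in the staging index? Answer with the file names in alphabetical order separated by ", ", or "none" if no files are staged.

After op 1 (modify b.txt): modified={b.txt} staged={none}
After op 2 (modify e.txt): modified={b.txt, e.txt} staged={none}
After op 3 (git add d.txt): modified={b.txt, e.txt} staged={none}
After op 4 (modify f.txt): modified={b.txt, e.txt, f.txt} staged={none}
After op 5 (git add e.txt): modified={b.txt, f.txt} staged={e.txt}
After op 6 (git reset e.txt): modified={b.txt, e.txt, f.txt} staged={none}
After op 7 (git add f.txt): modified={b.txt, e.txt} staged={f.txt}
After op 8 (git reset f.txt): modified={b.txt, e.txt, f.txt} staged={none}
After op 9 (git add f.txt): modified={b.txt, e.txt} staged={f.txt}
After op 10 (modify h.txt): modified={b.txt, e.txt, h.txt} staged={f.txt}
After op 11 (modify c.txt): modified={b.txt, c.txt, e.txt, h.txt} staged={f.txt}
After op 12 (modify a.txt): modified={a.txt, b.txt, c.txt, e.txt, h.txt} staged={f.txt}
After op 13 (modify f.txt): modified={a.txt, b.txt, c.txt, e.txt, f.txt, h.txt} staged={f.txt}
After op 14 (git commit): modified={a.txt, b.txt, c.txt, e.txt, f.txt, h.txt} staged={none}
After op 15 (git add e.txt): modified={a.txt, b.txt, c.txt, f.txt, h.txt} staged={e.txt}
After op 16 (modify d.txt): modified={a.txt, b.txt, c.txt, d.txt, f.txt, h.txt} staged={e.txt}
After op 17 (git commit): modified={a.txt, b.txt, c.txt, d.txt, f.txt, h.txt} staged={none}
After op 18 (git add a.txt): modified={b.txt, c.txt, d.txt, f.txt, h.txt} staged={a.txt}
After op 19 (git reset a.txt): modified={a.txt, b.txt, c.txt, d.txt, f.txt, h.txt} staged={none}
After op 20 (modify g.txt): modified={a.txt, b.txt, c.txt, d.txt, f.txt, g.txt, h.txt} staged={none}
After op 21 (modify g.txt): modified={a.txt, b.txt, c.txt, d.txt, f.txt, g.txt, h.txt} staged={none}
After op 22 (modify e.txt): modified={a.txt, b.txt, c.txt, d.txt, e.txt, f.txt, g.txt, h.txt} staged={none}
After op 23 (git add b.txt): modified={a.txt, c.txt, d.txt, e.txt, f.txt, g.txt, h.txt} staged={b.txt}
After op 24 (git reset b.txt): modified={a.txt, b.txt, c.txt, d.txt, e.txt, f.txt, g.txt, h.txt} staged={none}
After op 25 (git add h.txt): modified={a.txt, b.txt, c.txt, d.txt, e.txt, f.txt, g.txt} staged={h.txt}
After op 26 (git add h.txt): modified={a.txt, b.txt, c.txt, d.txt, e.txt, f.txt, g.txt} staged={h.txt}
After op 27 (git add h.txt): modified={a.txt, b.txt, c.txt, d.txt, e.txt, f.txt, g.txt} staged={h.txt}
After op 28 (git add g.txt): modified={a.txt, b.txt, c.txt, d.txt, e.txt, f.txt} staged={g.txt, h.txt}

Answer: g.txt, h.txt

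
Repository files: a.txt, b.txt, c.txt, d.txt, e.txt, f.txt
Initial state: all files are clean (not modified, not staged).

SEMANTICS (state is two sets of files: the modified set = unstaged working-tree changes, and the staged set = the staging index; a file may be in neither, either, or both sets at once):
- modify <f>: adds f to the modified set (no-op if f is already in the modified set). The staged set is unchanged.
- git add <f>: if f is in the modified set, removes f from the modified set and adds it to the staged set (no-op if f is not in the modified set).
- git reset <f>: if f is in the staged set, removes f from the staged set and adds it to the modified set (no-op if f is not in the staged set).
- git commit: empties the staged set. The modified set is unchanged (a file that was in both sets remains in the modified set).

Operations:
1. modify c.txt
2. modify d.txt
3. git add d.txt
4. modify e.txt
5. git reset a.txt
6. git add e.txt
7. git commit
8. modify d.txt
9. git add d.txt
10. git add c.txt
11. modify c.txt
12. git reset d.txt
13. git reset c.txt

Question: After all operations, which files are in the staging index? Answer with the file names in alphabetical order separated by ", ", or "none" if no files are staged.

After op 1 (modify c.txt): modified={c.txt} staged={none}
After op 2 (modify d.txt): modified={c.txt, d.txt} staged={none}
After op 3 (git add d.txt): modified={c.txt} staged={d.txt}
After op 4 (modify e.txt): modified={c.txt, e.txt} staged={d.txt}
After op 5 (git reset a.txt): modified={c.txt, e.txt} staged={d.txt}
After op 6 (git add e.txt): modified={c.txt} staged={d.txt, e.txt}
After op 7 (git commit): modified={c.txt} staged={none}
After op 8 (modify d.txt): modified={c.txt, d.txt} staged={none}
After op 9 (git add d.txt): modified={c.txt} staged={d.txt}
After op 10 (git add c.txt): modified={none} staged={c.txt, d.txt}
After op 11 (modify c.txt): modified={c.txt} staged={c.txt, d.txt}
After op 12 (git reset d.txt): modified={c.txt, d.txt} staged={c.txt}
After op 13 (git reset c.txt): modified={c.txt, d.txt} staged={none}

Answer: none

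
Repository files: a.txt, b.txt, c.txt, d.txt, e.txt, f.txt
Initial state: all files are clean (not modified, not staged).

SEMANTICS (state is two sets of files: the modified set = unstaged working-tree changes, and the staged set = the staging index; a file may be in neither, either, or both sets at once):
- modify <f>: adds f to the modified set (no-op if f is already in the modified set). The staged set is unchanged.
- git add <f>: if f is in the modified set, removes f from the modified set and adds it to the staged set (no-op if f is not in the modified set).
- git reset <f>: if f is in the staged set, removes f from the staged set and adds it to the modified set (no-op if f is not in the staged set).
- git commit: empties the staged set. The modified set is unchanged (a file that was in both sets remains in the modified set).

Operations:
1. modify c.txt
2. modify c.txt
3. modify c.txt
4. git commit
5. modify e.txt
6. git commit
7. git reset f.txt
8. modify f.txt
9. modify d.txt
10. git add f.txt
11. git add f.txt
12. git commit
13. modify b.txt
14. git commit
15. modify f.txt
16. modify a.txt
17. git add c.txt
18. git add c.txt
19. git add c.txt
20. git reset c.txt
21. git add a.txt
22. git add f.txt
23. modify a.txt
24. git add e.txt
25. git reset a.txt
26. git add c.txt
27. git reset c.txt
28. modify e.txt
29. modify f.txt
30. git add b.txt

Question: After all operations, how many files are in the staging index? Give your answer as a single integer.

Answer: 3

Derivation:
After op 1 (modify c.txt): modified={c.txt} staged={none}
After op 2 (modify c.txt): modified={c.txt} staged={none}
After op 3 (modify c.txt): modified={c.txt} staged={none}
After op 4 (git commit): modified={c.txt} staged={none}
After op 5 (modify e.txt): modified={c.txt, e.txt} staged={none}
After op 6 (git commit): modified={c.txt, e.txt} staged={none}
After op 7 (git reset f.txt): modified={c.txt, e.txt} staged={none}
After op 8 (modify f.txt): modified={c.txt, e.txt, f.txt} staged={none}
After op 9 (modify d.txt): modified={c.txt, d.txt, e.txt, f.txt} staged={none}
After op 10 (git add f.txt): modified={c.txt, d.txt, e.txt} staged={f.txt}
After op 11 (git add f.txt): modified={c.txt, d.txt, e.txt} staged={f.txt}
After op 12 (git commit): modified={c.txt, d.txt, e.txt} staged={none}
After op 13 (modify b.txt): modified={b.txt, c.txt, d.txt, e.txt} staged={none}
After op 14 (git commit): modified={b.txt, c.txt, d.txt, e.txt} staged={none}
After op 15 (modify f.txt): modified={b.txt, c.txt, d.txt, e.txt, f.txt} staged={none}
After op 16 (modify a.txt): modified={a.txt, b.txt, c.txt, d.txt, e.txt, f.txt} staged={none}
After op 17 (git add c.txt): modified={a.txt, b.txt, d.txt, e.txt, f.txt} staged={c.txt}
After op 18 (git add c.txt): modified={a.txt, b.txt, d.txt, e.txt, f.txt} staged={c.txt}
After op 19 (git add c.txt): modified={a.txt, b.txt, d.txt, e.txt, f.txt} staged={c.txt}
After op 20 (git reset c.txt): modified={a.txt, b.txt, c.txt, d.txt, e.txt, f.txt} staged={none}
After op 21 (git add a.txt): modified={b.txt, c.txt, d.txt, e.txt, f.txt} staged={a.txt}
After op 22 (git add f.txt): modified={b.txt, c.txt, d.txt, e.txt} staged={a.txt, f.txt}
After op 23 (modify a.txt): modified={a.txt, b.txt, c.txt, d.txt, e.txt} staged={a.txt, f.txt}
After op 24 (git add e.txt): modified={a.txt, b.txt, c.txt, d.txt} staged={a.txt, e.txt, f.txt}
After op 25 (git reset a.txt): modified={a.txt, b.txt, c.txt, d.txt} staged={e.txt, f.txt}
After op 26 (git add c.txt): modified={a.txt, b.txt, d.txt} staged={c.txt, e.txt, f.txt}
After op 27 (git reset c.txt): modified={a.txt, b.txt, c.txt, d.txt} staged={e.txt, f.txt}
After op 28 (modify e.txt): modified={a.txt, b.txt, c.txt, d.txt, e.txt} staged={e.txt, f.txt}
After op 29 (modify f.txt): modified={a.txt, b.txt, c.txt, d.txt, e.txt, f.txt} staged={e.txt, f.txt}
After op 30 (git add b.txt): modified={a.txt, c.txt, d.txt, e.txt, f.txt} staged={b.txt, e.txt, f.txt}
Final staged set: {b.txt, e.txt, f.txt} -> count=3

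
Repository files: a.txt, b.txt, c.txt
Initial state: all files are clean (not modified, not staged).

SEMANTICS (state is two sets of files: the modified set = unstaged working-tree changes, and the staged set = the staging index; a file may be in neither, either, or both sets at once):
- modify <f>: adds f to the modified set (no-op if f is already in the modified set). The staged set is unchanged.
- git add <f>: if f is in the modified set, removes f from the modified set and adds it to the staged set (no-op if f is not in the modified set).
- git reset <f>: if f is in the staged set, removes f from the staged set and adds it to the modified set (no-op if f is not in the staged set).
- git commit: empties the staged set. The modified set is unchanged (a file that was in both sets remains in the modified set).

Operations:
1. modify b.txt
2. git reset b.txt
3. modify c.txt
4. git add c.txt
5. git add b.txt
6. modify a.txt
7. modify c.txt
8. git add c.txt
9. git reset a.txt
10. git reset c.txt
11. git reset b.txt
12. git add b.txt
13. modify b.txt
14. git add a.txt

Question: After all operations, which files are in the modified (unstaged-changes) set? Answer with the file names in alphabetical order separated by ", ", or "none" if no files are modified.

Answer: b.txt, c.txt

Derivation:
After op 1 (modify b.txt): modified={b.txt} staged={none}
After op 2 (git reset b.txt): modified={b.txt} staged={none}
After op 3 (modify c.txt): modified={b.txt, c.txt} staged={none}
After op 4 (git add c.txt): modified={b.txt} staged={c.txt}
After op 5 (git add b.txt): modified={none} staged={b.txt, c.txt}
After op 6 (modify a.txt): modified={a.txt} staged={b.txt, c.txt}
After op 7 (modify c.txt): modified={a.txt, c.txt} staged={b.txt, c.txt}
After op 8 (git add c.txt): modified={a.txt} staged={b.txt, c.txt}
After op 9 (git reset a.txt): modified={a.txt} staged={b.txt, c.txt}
After op 10 (git reset c.txt): modified={a.txt, c.txt} staged={b.txt}
After op 11 (git reset b.txt): modified={a.txt, b.txt, c.txt} staged={none}
After op 12 (git add b.txt): modified={a.txt, c.txt} staged={b.txt}
After op 13 (modify b.txt): modified={a.txt, b.txt, c.txt} staged={b.txt}
After op 14 (git add a.txt): modified={b.txt, c.txt} staged={a.txt, b.txt}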